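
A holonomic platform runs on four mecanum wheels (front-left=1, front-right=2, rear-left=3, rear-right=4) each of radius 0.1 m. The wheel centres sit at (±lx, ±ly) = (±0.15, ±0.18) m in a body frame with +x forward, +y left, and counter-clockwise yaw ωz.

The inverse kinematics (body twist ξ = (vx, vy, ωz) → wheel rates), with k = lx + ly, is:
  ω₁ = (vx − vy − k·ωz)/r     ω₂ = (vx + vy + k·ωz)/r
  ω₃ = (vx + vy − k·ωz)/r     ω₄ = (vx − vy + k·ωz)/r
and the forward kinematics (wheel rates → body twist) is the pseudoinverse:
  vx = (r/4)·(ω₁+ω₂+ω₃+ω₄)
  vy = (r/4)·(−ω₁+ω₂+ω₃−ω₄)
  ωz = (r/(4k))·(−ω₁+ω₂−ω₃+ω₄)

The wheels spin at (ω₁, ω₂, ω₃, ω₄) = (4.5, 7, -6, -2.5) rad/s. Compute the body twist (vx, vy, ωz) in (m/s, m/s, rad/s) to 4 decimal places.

(0.0750, -0.0250, 0.4545)

k = lx + ly = 0.15 + 0.18 = 0.3300
ω₁+ω₂+ω₃+ω₄ = 3.0000  →  vx = (0.1/4)·3.0000 = 0.0750
−ω₁+ω₂+ω₃−ω₄ = -1.0000  →  vy = (0.1/4)·-1.0000 = -0.0250
−ω₁+ω₂−ω₃+ω₄ = 6.0000  →  ωz = (0.1/1.3200)·6.0000 = 0.4545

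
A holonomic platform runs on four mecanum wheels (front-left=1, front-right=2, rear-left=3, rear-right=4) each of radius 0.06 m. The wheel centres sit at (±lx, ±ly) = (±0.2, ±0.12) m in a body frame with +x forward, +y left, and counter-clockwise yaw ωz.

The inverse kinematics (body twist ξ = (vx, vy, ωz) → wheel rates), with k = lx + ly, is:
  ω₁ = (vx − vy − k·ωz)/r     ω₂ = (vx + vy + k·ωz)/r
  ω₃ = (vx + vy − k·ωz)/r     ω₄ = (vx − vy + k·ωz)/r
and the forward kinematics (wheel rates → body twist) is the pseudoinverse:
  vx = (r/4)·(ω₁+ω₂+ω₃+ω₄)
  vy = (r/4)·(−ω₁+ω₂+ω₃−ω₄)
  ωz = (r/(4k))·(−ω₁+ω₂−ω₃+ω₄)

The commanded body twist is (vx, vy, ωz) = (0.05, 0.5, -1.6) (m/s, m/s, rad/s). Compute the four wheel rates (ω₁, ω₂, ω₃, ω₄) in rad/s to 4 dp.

(1.0333, 0.6333, 17.7000, -16.0333)

k = lx + ly = 0.2 + 0.12 = 0.3200;  k·ωz = 0.3200·-1.6 = -0.5120
ω₁ (FL) = (vx − vy − k·ωz)/r = 0.0620/0.06 = 1.0333
ω₂ (FR) = (vx + vy + k·ωz)/r = 0.0380/0.06 = 0.6333
ω₃ (RL) = (vx + vy − k·ωz)/r = 1.0620/0.06 = 17.7000
ω₄ (RR) = (vx − vy + k·ωz)/r = -0.9620/0.06 = -16.0333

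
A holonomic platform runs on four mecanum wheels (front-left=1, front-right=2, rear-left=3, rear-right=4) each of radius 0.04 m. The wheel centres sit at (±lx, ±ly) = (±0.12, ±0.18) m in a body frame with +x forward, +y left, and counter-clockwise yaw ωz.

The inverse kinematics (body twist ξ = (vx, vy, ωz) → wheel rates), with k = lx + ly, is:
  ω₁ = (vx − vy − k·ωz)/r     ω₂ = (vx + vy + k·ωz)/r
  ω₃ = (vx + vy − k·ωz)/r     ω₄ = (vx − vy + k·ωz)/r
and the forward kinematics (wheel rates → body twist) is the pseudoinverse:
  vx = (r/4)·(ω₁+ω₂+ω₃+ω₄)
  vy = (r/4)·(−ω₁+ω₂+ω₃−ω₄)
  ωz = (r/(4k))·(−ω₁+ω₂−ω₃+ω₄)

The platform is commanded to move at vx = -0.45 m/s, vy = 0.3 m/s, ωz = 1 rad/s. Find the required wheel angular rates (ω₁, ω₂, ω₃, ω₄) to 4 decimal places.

(-26.2500, 3.7500, -11.2500, -11.2500)

k = lx + ly = 0.12 + 0.18 = 0.3000;  k·ωz = 0.3000·1 = 0.3000
ω₁ (FL) = (vx − vy − k·ωz)/r = -1.0500/0.04 = -26.2500
ω₂ (FR) = (vx + vy + k·ωz)/r = 0.1500/0.04 = 3.7500
ω₃ (RL) = (vx + vy − k·ωz)/r = -0.4500/0.04 = -11.2500
ω₄ (RR) = (vx − vy + k·ωz)/r = -0.4500/0.04 = -11.2500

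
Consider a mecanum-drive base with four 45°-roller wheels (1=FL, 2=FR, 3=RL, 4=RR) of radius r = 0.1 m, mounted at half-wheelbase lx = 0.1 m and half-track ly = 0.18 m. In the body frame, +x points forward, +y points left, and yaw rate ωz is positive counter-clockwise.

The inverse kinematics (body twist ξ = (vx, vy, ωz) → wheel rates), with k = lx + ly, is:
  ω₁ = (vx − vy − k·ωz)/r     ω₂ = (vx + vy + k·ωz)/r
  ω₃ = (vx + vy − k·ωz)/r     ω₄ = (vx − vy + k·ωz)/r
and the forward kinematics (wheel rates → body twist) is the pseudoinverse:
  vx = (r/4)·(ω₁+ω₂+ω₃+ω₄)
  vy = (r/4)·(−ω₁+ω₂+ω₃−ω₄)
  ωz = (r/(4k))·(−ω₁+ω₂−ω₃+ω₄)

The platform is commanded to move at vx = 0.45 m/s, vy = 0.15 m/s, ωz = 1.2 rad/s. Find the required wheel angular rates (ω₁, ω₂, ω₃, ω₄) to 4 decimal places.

(-0.3600, 9.3600, 2.6400, 6.3600)

k = lx + ly = 0.1 + 0.18 = 0.2800;  k·ωz = 0.2800·1.2 = 0.3360
ω₁ (FL) = (vx − vy − k·ωz)/r = -0.0360/0.1 = -0.3600
ω₂ (FR) = (vx + vy + k·ωz)/r = 0.9360/0.1 = 9.3600
ω₃ (RL) = (vx + vy − k·ωz)/r = 0.2640/0.1 = 2.6400
ω₄ (RR) = (vx − vy + k·ωz)/r = 0.6360/0.1 = 6.3600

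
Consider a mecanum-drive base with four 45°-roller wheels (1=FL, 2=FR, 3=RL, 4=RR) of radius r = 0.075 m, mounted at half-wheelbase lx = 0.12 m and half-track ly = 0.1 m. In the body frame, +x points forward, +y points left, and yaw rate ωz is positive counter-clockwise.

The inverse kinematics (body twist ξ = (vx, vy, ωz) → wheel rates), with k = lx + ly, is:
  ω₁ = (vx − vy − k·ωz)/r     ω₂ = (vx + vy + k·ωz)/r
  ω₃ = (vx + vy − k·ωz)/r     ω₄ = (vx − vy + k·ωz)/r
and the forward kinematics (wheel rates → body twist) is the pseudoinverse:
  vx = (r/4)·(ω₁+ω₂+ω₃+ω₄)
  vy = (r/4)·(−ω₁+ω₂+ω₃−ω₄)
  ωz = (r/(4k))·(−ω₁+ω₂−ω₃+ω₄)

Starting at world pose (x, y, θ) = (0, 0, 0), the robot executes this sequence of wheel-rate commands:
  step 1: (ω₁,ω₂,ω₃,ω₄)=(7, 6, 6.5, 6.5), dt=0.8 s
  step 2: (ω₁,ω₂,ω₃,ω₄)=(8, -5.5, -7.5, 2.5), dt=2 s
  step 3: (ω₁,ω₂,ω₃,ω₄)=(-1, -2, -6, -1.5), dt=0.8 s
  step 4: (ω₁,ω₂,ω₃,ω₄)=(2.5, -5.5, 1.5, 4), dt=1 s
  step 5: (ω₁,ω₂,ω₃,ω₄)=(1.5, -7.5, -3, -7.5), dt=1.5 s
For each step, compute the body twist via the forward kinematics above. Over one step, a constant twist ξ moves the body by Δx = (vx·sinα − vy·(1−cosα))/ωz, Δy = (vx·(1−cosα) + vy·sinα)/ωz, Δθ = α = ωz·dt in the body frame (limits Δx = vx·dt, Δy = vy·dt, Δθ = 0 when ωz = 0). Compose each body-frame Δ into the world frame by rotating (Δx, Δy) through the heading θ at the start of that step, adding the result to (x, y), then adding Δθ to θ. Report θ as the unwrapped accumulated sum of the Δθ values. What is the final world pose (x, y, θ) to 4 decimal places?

(-0.3017, -0.5550, -2.6207)

step 1: ξ=(vx,vy,ωz)=(0.4875, -0.0188, -0.0852), dt=0.8 → body Δ=(0.3892, -0.0283, -0.0682) → world pose (0.3892, -0.0283, -0.0682)
step 2: ξ=(vx,vy,ωz)=(-0.0469, -0.4406, -0.2983), dt=2.0 → body Δ=(-0.3435, -0.8028, -0.5966) → world pose (-0.0082, -0.8058, -0.6648)
step 3: ξ=(vx,vy,ωz)=(-0.1969, -0.1031, 0.2983), dt=0.8 → body Δ=(-0.1462, -0.1004, 0.2386) → world pose (-0.1852, -0.7946, -0.4261)
step 4: ξ=(vx,vy,ωz)=(0.0469, -0.1969, -0.4687), dt=1.0 → body Δ=(-0.0001, -0.2005, -0.4687) → world pose (-0.2682, -0.9772, -0.8949)
step 5: ξ=(vx,vy,ωz)=(-0.3094, -0.0844, -1.1506), dt=1.5 → body Δ=(-0.3503, 0.2380, -1.7259) → world pose (-0.3017, -0.5550, -2.6207)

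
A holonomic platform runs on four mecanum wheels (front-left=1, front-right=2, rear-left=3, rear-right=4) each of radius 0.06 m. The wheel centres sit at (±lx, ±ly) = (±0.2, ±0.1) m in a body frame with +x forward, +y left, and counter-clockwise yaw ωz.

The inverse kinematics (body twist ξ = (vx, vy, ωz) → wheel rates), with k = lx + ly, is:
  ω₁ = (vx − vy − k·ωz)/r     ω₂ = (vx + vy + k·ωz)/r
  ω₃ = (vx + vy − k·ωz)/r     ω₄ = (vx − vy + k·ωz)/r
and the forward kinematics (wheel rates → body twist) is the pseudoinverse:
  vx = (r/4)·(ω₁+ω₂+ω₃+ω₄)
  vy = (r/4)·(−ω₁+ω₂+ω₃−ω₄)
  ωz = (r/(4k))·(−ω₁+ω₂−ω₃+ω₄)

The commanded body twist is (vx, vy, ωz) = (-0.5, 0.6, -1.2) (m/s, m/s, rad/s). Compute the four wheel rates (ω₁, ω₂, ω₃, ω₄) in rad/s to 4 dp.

k = lx + ly = 0.2 + 0.1 = 0.3000;  k·ωz = 0.3000·-1.2 = -0.3600
ω₁ (FL) = (vx − vy − k·ωz)/r = -0.7400/0.06 = -12.3333
ω₂ (FR) = (vx + vy + k·ωz)/r = -0.2600/0.06 = -4.3333
ω₃ (RL) = (vx + vy − k·ωz)/r = 0.4600/0.06 = 7.6667
ω₄ (RR) = (vx − vy + k·ωz)/r = -1.4600/0.06 = -24.3333

(-12.3333, -4.3333, 7.6667, -24.3333)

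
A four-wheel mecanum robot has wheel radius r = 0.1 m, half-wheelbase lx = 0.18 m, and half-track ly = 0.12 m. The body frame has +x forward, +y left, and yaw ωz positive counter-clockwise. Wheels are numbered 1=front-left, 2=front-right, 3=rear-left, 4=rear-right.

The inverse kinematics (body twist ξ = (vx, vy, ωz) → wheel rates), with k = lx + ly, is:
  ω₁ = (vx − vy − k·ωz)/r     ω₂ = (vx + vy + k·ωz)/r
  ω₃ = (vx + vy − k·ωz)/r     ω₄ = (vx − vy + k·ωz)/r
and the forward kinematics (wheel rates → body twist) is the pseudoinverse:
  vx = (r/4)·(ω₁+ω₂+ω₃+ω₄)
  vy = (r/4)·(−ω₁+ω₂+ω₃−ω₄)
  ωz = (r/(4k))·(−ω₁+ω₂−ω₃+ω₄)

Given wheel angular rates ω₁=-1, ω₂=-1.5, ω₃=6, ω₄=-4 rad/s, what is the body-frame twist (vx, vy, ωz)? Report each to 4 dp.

(-0.0125, 0.2375, -0.8750)

k = lx + ly = 0.18 + 0.12 = 0.3000
ω₁+ω₂+ω₃+ω₄ = -0.5000  →  vx = (0.1/4)·-0.5000 = -0.0125
−ω₁+ω₂+ω₃−ω₄ = 9.5000  →  vy = (0.1/4)·9.5000 = 0.2375
−ω₁+ω₂−ω₃+ω₄ = -10.5000  →  ωz = (0.1/1.2000)·-10.5000 = -0.8750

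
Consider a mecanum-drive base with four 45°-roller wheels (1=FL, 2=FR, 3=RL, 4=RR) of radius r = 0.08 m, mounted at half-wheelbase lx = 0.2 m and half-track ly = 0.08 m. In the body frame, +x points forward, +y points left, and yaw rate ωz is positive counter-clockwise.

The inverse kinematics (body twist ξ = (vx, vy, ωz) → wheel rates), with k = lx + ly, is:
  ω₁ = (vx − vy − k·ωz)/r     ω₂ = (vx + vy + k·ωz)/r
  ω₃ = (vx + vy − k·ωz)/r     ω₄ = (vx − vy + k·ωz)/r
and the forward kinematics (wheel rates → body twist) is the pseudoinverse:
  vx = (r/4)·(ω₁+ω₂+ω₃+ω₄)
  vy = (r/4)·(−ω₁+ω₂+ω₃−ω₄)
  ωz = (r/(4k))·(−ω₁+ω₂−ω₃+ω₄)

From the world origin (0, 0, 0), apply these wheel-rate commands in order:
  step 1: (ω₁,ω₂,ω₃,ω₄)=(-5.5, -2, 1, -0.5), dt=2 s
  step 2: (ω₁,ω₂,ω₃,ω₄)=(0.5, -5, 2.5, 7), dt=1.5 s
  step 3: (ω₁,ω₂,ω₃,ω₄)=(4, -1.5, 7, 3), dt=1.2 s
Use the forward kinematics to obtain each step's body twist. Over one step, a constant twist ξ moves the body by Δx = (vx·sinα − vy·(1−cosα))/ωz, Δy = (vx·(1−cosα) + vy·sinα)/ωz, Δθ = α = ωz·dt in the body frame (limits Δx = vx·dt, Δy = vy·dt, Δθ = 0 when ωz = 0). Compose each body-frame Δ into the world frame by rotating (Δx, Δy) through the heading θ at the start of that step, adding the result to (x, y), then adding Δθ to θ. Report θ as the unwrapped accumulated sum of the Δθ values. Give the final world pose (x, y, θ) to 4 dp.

(0.1866, -0.2000, -0.6357)

step 1: ξ=(vx,vy,ωz)=(-0.1400, 0.1000, 0.1429), dt=2.0 → body Δ=(-0.3046, 0.1576, 0.2857) → world pose (-0.3046, 0.1576, 0.2857)
step 2: ξ=(vx,vy,ωz)=(0.1000, -0.2000, -0.0714), dt=1.5 → body Δ=(0.1337, -0.3075, -0.1071) → world pose (-0.0897, -0.0998, 0.1786)
step 3: ξ=(vx,vy,ωz)=(0.2500, -0.0300, -0.6786), dt=1.2 → body Δ=(0.2541, -0.1477, -0.8143) → world pose (0.1866, -0.2000, -0.6357)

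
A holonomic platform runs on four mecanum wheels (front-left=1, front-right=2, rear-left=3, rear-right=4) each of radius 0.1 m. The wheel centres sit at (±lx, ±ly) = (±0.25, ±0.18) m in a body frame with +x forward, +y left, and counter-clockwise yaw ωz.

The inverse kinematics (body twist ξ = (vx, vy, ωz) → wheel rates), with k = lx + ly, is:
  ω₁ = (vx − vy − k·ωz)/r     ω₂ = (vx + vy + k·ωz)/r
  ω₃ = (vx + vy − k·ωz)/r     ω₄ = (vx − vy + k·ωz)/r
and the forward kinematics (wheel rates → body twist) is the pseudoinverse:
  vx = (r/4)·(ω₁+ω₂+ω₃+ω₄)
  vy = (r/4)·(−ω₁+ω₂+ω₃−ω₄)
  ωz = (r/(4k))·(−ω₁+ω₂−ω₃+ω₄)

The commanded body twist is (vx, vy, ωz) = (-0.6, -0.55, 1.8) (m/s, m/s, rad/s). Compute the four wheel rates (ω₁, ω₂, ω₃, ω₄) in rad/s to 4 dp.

k = lx + ly = 0.25 + 0.18 = 0.4300;  k·ωz = 0.4300·1.8 = 0.7740
ω₁ (FL) = (vx − vy − k·ωz)/r = -0.8240/0.1 = -8.2400
ω₂ (FR) = (vx + vy + k·ωz)/r = -0.3760/0.1 = -3.7600
ω₃ (RL) = (vx + vy − k·ωz)/r = -1.9240/0.1 = -19.2400
ω₄ (RR) = (vx − vy + k·ωz)/r = 0.7240/0.1 = 7.2400

(-8.2400, -3.7600, -19.2400, 7.2400)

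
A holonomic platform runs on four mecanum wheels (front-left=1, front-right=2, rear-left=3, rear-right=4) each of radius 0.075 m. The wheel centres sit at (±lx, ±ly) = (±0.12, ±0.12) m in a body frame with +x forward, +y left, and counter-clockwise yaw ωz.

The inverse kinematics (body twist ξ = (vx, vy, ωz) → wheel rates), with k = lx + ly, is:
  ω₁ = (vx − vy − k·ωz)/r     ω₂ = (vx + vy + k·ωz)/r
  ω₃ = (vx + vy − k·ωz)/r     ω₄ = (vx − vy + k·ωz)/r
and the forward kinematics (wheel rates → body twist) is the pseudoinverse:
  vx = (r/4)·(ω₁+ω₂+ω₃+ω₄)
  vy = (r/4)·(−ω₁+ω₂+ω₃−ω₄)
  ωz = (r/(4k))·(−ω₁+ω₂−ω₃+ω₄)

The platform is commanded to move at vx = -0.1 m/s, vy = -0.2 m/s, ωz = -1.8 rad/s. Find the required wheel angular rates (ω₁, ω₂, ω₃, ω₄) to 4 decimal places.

k = lx + ly = 0.12 + 0.12 = 0.2400;  k·ωz = 0.2400·-1.8 = -0.4320
ω₁ (FL) = (vx − vy − k·ωz)/r = 0.5320/0.075 = 7.0933
ω₂ (FR) = (vx + vy + k·ωz)/r = -0.7320/0.075 = -9.7600
ω₃ (RL) = (vx + vy − k·ωz)/r = 0.1320/0.075 = 1.7600
ω₄ (RR) = (vx − vy + k·ωz)/r = -0.3320/0.075 = -4.4267

(7.0933, -9.7600, 1.7600, -4.4267)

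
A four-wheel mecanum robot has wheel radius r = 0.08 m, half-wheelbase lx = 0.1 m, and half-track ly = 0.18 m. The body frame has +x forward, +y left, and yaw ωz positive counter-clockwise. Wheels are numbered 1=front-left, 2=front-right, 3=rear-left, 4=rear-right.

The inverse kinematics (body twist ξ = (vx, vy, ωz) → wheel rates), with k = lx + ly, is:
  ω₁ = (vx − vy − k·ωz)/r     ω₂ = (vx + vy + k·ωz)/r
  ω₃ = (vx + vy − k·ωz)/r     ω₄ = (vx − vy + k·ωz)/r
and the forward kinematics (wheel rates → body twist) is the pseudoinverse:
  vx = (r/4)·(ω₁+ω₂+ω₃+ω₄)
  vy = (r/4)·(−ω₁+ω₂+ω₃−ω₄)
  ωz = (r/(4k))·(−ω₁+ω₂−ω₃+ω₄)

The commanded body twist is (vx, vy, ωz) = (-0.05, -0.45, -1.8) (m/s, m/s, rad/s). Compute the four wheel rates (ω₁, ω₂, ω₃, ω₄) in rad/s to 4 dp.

(11.3000, -12.5500, 0.0500, -1.3000)

k = lx + ly = 0.1 + 0.18 = 0.2800;  k·ωz = 0.2800·-1.8 = -0.5040
ω₁ (FL) = (vx − vy − k·ωz)/r = 0.9040/0.08 = 11.3000
ω₂ (FR) = (vx + vy + k·ωz)/r = -1.0040/0.08 = -12.5500
ω₃ (RL) = (vx + vy − k·ωz)/r = 0.0040/0.08 = 0.0500
ω₄ (RR) = (vx − vy + k·ωz)/r = -0.1040/0.08 = -1.3000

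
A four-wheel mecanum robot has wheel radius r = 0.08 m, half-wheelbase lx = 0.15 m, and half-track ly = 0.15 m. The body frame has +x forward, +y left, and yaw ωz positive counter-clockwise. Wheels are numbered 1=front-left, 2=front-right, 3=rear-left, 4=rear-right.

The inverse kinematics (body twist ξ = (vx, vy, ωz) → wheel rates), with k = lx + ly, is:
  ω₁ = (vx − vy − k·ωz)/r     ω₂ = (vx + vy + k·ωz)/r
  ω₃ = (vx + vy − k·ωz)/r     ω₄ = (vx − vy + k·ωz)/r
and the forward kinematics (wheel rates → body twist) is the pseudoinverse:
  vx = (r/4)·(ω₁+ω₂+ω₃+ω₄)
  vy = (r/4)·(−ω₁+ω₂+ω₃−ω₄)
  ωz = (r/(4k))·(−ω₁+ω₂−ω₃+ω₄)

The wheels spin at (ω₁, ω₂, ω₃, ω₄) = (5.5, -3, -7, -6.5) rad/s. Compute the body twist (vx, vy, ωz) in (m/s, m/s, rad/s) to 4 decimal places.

(-0.2200, -0.1800, -0.5333)

k = lx + ly = 0.15 + 0.15 = 0.3000
ω₁+ω₂+ω₃+ω₄ = -11.0000  →  vx = (0.08/4)·-11.0000 = -0.2200
−ω₁+ω₂+ω₃−ω₄ = -9.0000  →  vy = (0.08/4)·-9.0000 = -0.1800
−ω₁+ω₂−ω₃+ω₄ = -8.0000  →  ωz = (0.08/1.2000)·-8.0000 = -0.5333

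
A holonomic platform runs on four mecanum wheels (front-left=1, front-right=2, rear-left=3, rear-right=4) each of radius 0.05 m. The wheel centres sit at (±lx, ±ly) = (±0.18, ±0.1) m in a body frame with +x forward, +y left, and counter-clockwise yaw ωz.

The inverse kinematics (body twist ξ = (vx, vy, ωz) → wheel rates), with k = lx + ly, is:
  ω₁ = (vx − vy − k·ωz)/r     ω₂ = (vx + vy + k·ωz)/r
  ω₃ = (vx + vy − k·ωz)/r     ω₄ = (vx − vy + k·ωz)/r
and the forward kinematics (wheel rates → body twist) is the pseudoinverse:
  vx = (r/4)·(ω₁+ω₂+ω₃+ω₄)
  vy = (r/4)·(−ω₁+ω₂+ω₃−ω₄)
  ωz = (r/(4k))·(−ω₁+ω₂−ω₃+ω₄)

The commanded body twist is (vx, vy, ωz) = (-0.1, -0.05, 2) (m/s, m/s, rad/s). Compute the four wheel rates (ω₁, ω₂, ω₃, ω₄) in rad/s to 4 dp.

(-12.2000, 8.2000, -14.2000, 10.2000)

k = lx + ly = 0.18 + 0.1 = 0.2800;  k·ωz = 0.2800·2 = 0.5600
ω₁ (FL) = (vx − vy − k·ωz)/r = -0.6100/0.05 = -12.2000
ω₂ (FR) = (vx + vy + k·ωz)/r = 0.4100/0.05 = 8.2000
ω₃ (RL) = (vx + vy − k·ωz)/r = -0.7100/0.05 = -14.2000
ω₄ (RR) = (vx − vy + k·ωz)/r = 0.5100/0.05 = 10.2000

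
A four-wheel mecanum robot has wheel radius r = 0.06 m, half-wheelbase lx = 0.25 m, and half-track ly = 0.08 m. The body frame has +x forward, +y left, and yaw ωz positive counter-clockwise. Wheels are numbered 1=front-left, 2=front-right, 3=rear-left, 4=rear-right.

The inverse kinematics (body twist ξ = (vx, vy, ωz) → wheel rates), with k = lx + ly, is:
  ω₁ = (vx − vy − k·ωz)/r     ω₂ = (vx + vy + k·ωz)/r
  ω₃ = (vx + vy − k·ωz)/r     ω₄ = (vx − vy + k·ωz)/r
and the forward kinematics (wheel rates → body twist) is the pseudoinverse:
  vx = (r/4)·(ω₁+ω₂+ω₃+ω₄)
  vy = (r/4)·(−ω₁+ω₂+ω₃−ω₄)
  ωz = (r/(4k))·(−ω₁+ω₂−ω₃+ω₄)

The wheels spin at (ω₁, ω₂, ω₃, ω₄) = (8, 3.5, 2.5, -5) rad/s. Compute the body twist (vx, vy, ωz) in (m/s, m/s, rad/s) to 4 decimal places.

k = lx + ly = 0.25 + 0.08 = 0.3300
ω₁+ω₂+ω₃+ω₄ = 9.0000  →  vx = (0.06/4)·9.0000 = 0.1350
−ω₁+ω₂+ω₃−ω₄ = 3.0000  →  vy = (0.06/4)·3.0000 = 0.0450
−ω₁+ω₂−ω₃+ω₄ = -12.0000  →  ωz = (0.06/1.3200)·-12.0000 = -0.5455

(0.1350, 0.0450, -0.5455)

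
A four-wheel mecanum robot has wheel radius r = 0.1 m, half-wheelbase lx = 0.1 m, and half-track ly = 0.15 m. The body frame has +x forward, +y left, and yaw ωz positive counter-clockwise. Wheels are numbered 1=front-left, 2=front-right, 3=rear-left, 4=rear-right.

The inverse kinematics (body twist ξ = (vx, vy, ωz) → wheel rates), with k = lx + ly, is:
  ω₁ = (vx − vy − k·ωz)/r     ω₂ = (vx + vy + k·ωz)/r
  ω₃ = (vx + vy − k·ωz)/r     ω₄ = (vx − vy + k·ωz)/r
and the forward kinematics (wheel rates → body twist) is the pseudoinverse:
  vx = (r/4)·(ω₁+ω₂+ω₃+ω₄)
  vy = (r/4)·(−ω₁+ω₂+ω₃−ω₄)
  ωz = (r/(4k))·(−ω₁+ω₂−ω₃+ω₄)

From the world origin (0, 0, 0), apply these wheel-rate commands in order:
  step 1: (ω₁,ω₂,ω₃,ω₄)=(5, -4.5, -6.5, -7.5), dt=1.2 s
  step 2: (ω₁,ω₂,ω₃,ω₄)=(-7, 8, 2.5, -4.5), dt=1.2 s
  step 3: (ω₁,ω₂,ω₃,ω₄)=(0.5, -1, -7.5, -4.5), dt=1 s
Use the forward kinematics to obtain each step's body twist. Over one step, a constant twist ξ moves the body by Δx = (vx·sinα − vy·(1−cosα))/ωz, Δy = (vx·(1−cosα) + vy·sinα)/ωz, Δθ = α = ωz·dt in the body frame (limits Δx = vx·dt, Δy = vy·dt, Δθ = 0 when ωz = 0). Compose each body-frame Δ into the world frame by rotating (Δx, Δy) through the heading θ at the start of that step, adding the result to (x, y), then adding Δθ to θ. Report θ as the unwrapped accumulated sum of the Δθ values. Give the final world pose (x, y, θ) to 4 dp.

step 1: ξ=(vx,vy,ωz)=(-0.3375, -0.2125, -1.0500), dt=1.2 → body Δ=(-0.4465, 0.0304, -1.2600) → world pose (-0.4465, 0.0304, -1.2600)
step 2: ξ=(vx,vy,ωz)=(-0.0250, 0.5500, 0.8000), dt=1.2 → body Δ=(-0.3188, 0.5499, 0.9600) → world pose (-0.0205, 0.5021, -0.3000)
step 3: ξ=(vx,vy,ωz)=(-0.3125, -0.1125, 0.1500), dt=1.0 → body Δ=(-0.3029, -0.1355, 0.1500) → world pose (-0.3499, 0.4622, -0.1500)

(-0.3499, 0.4622, -0.1500)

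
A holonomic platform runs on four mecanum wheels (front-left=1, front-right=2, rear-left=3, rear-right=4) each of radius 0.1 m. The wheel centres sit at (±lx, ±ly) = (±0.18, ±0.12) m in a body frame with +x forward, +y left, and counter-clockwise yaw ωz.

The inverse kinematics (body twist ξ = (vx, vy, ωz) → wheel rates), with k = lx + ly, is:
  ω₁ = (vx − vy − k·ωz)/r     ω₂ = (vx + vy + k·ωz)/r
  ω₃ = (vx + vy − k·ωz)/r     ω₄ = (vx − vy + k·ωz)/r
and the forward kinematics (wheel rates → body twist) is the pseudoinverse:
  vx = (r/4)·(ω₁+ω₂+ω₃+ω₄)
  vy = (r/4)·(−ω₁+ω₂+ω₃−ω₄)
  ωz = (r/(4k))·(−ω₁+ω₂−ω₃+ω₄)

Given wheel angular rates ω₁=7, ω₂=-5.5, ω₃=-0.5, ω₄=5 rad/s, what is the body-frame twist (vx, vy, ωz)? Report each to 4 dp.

(0.1500, -0.4500, -0.5833)

k = lx + ly = 0.18 + 0.12 = 0.3000
ω₁+ω₂+ω₃+ω₄ = 6.0000  →  vx = (0.1/4)·6.0000 = 0.1500
−ω₁+ω₂+ω₃−ω₄ = -18.0000  →  vy = (0.1/4)·-18.0000 = -0.4500
−ω₁+ω₂−ω₃+ω₄ = -7.0000  →  ωz = (0.1/1.2000)·-7.0000 = -0.5833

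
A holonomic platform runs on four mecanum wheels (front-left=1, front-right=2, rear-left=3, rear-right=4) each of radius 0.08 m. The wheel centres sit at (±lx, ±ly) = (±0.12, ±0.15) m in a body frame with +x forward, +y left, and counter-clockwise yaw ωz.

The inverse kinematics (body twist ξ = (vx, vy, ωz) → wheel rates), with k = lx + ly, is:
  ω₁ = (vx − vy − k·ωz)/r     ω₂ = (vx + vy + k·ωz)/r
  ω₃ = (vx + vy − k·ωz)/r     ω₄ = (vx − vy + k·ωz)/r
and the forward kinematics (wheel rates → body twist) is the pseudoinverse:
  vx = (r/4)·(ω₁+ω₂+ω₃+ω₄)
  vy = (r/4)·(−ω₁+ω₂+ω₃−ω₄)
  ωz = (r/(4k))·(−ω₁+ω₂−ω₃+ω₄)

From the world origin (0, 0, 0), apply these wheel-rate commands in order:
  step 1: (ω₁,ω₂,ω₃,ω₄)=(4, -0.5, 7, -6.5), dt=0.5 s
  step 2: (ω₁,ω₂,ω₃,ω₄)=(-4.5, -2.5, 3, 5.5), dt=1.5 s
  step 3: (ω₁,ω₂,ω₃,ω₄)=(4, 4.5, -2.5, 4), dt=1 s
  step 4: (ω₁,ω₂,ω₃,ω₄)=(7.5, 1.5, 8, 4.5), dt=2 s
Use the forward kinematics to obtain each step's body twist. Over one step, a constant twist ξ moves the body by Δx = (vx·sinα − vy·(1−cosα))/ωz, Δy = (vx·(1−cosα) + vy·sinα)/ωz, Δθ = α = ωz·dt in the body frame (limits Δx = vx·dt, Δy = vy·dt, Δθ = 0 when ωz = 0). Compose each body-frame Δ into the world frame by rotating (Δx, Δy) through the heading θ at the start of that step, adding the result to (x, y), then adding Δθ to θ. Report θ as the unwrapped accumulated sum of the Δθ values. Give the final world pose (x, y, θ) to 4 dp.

(1.0192, -0.4197, -1.0556)

step 1: ξ=(vx,vy,ωz)=(0.0800, 0.1800, -1.3333), dt=0.5 → body Δ=(0.0660, 0.0706, -0.6667) → world pose (0.0660, 0.0706, -0.6667)
step 2: ξ=(vx,vy,ωz)=(0.0300, -0.0100, 0.3333), dt=1.5 → body Δ=(0.0468, -0.0034, 0.5000) → world pose (0.1007, 0.0390, -0.1667)
step 3: ξ=(vx,vy,ωz)=(0.2000, -0.1200, 0.5185), dt=1.0 → body Δ=(0.2216, -0.0640, 0.5185) → world pose (0.3086, -0.0608, 0.3519)
step 4: ξ=(vx,vy,ωz)=(0.4300, -0.0500, -0.7037), dt=2.0 → body Δ=(0.5434, -0.5818, -1.4074) → world pose (1.0192, -0.4197, -1.0556)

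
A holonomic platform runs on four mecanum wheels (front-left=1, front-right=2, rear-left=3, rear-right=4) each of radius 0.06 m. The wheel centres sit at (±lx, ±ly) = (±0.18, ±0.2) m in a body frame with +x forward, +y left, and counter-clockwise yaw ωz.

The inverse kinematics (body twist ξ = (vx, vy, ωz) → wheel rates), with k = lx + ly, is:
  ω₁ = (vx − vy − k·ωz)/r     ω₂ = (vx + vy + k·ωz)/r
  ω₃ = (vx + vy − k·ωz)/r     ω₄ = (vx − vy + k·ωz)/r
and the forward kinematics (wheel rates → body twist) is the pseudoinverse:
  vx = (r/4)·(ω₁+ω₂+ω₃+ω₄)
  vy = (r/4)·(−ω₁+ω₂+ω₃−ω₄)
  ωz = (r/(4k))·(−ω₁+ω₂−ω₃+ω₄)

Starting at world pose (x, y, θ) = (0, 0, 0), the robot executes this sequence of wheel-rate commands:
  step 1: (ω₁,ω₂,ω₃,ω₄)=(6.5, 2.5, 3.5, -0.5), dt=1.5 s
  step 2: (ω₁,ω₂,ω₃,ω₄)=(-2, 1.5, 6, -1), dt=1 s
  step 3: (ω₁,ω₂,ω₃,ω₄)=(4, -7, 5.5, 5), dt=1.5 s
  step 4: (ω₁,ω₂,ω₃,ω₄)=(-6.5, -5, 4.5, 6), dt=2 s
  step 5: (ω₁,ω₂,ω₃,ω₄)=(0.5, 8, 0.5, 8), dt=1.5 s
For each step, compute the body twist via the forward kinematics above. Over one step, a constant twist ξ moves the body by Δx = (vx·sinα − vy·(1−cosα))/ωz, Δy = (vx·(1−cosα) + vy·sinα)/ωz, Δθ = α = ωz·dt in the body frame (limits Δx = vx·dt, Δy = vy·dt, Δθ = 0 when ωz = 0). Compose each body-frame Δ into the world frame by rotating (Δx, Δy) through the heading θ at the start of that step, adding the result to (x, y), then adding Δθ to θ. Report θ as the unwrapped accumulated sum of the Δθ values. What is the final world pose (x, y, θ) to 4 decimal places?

step 1: ξ=(vx,vy,ωz)=(0.1800, 0.0000, -0.3158), dt=1.5 → body Δ=(0.2600, -0.0628, -0.4737) → world pose (0.2600, -0.0628, -0.4737)
step 2: ξ=(vx,vy,ωz)=(0.0675, 0.1575, -0.1382), dt=1.0 → body Δ=(0.0781, 0.1523, -0.1382) → world pose (0.3991, 0.0372, -0.6118)
step 3: ξ=(vx,vy,ωz)=(0.1125, -0.1575, -0.4539), dt=1.5 → body Δ=(0.0786, -0.2737, -0.6809) → world pose (0.3062, -0.2320, -1.2928)
step 4: ξ=(vx,vy,ωz)=(-0.0150, 0.0000, 0.1184), dt=2.0 → body Δ=(-0.0297, -0.0035, 0.2368) → world pose (0.2947, -0.2044, -1.0559)
step 5: ξ=(vx,vy,ωz)=(0.2550, 0.0000, 0.5921), dt=1.5 → body Δ=(0.3342, 0.1590, 0.8882) → world pose (0.5976, -0.4170, -0.1678)

(0.5976, -0.4170, -0.1678)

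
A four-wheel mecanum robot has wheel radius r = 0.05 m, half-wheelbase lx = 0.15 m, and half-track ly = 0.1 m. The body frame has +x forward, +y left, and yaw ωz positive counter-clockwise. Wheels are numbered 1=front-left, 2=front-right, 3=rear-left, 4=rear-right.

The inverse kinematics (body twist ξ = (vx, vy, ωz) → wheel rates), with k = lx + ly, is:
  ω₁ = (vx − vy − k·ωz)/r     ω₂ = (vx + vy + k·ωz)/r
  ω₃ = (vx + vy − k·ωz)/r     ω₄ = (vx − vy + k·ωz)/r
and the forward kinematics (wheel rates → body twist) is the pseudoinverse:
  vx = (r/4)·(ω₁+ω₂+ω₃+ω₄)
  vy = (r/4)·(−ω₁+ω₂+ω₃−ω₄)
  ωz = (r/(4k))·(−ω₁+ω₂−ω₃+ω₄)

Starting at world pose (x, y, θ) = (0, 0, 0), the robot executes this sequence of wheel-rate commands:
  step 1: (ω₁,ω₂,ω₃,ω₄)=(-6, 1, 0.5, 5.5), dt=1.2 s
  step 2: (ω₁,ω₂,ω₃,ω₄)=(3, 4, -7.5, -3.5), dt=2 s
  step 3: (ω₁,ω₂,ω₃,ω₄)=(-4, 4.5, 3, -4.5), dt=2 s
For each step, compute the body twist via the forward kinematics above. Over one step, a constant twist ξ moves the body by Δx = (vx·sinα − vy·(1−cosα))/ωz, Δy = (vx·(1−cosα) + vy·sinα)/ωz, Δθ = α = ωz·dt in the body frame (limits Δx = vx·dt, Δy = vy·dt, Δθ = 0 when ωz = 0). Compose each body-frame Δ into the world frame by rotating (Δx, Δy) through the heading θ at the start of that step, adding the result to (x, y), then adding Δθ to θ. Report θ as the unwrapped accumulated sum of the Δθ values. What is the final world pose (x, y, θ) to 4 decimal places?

(-0.3806, 0.0037, 1.3200)

step 1: ξ=(vx,vy,ωz)=(0.0125, 0.0250, 0.6000), dt=1.2 → body Δ=(0.0034, 0.0326, 0.7200) → world pose (0.0034, 0.0326, 0.7200)
step 2: ξ=(vx,vy,ωz)=(-0.0500, -0.0375, 0.2500), dt=2.0 → body Δ=(-0.0775, -0.0964, 0.5000) → world pose (0.0087, -0.0909, 1.2200)
step 3: ξ=(vx,vy,ωz)=(-0.0125, 0.2000, 0.0500), dt=2.0 → body Δ=(-0.0449, 0.3981, 0.1000) → world pose (-0.3806, 0.0037, 1.3200)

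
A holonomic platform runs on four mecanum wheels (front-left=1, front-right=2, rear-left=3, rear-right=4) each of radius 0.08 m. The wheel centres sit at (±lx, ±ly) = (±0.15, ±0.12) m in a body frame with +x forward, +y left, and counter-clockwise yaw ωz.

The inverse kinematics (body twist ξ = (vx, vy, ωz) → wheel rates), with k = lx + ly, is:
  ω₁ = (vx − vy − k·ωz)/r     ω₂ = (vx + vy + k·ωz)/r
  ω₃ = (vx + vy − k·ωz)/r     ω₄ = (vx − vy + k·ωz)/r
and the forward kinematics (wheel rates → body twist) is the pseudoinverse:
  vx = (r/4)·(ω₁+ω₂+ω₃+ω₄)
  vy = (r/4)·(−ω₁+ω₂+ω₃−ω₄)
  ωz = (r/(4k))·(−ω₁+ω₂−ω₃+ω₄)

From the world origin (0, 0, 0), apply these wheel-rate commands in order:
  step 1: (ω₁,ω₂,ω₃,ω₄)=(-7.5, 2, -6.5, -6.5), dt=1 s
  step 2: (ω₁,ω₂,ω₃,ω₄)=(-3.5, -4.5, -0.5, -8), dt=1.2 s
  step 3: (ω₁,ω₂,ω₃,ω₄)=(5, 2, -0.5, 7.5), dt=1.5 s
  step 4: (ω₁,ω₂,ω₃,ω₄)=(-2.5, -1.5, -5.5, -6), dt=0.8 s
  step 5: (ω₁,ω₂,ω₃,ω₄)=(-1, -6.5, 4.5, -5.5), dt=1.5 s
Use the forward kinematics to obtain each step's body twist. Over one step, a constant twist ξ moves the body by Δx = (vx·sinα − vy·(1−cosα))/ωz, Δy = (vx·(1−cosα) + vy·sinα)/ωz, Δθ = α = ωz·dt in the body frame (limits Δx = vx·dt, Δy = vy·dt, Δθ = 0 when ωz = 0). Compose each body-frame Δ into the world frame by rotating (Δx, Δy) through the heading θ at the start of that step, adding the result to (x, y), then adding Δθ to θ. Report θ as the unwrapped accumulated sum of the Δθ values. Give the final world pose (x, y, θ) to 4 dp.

step 1: ξ=(vx,vy,ωz)=(-0.3700, 0.1900, 0.7037), dt=1.0 → body Δ=(-0.4043, 0.0498, 0.7037) → world pose (-0.4043, 0.0498, 0.7037)
step 2: ξ=(vx,vy,ωz)=(-0.3300, 0.1300, -0.6296), dt=1.2 → body Δ=(-0.3032, 0.2842, -0.7556) → world pose (-0.8194, 0.0703, -0.0519)
step 3: ξ=(vx,vy,ωz)=(0.2800, -0.2200, 0.3704), dt=1.5 → body Δ=(0.4881, -0.1996, 0.5556) → world pose (-0.3424, -0.1543, 0.5037)
step 4: ξ=(vx,vy,ωz)=(-0.3100, 0.0300, 0.0370), dt=0.8 → body Δ=(-0.2483, 0.0203, 0.0296) → world pose (-0.5696, -0.2564, 0.5333)
step 5: ξ=(vx,vy,ωz)=(-0.1700, 0.0900, -1.1481), dt=1.5 → body Δ=(-0.0562, 0.2479, -1.7222) → world pose (-0.7440, -0.0715, -1.1889)

(-0.7440, -0.0715, -1.1889)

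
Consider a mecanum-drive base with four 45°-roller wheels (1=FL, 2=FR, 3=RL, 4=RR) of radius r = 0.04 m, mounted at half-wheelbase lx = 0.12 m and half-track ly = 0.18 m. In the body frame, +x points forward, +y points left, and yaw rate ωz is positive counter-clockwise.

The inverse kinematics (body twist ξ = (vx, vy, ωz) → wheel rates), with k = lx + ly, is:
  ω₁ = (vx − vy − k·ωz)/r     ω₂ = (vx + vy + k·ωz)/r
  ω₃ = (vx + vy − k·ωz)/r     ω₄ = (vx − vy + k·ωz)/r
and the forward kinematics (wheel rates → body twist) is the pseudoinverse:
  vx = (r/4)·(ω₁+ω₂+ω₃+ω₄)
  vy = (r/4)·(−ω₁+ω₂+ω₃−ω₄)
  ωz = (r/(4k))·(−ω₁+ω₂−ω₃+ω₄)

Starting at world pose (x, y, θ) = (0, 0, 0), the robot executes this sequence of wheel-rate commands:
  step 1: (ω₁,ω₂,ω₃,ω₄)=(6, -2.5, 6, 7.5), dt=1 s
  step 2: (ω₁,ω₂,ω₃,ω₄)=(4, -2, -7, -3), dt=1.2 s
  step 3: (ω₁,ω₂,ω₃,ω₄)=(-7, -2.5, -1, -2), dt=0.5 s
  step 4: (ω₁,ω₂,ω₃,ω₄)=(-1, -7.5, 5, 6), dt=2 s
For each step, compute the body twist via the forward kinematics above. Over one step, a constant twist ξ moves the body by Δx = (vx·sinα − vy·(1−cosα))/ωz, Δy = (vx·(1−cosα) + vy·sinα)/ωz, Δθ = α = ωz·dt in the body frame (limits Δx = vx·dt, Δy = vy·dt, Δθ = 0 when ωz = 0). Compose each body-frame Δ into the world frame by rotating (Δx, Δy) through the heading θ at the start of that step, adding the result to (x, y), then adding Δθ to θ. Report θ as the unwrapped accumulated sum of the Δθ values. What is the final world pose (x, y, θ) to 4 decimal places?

step 1: ξ=(vx,vy,ωz)=(0.1700, -0.1000, -0.2333), dt=1.0 → body Δ=(0.1568, -0.1188, -0.2333) → world pose (0.1568, -0.1188, -0.2333)
step 2: ξ=(vx,vy,ωz)=(-0.0800, -0.1000, -0.0667), dt=1.2 → body Δ=(-0.1007, -0.1160, -0.0800) → world pose (0.0321, -0.2084, -0.3133)
step 3: ξ=(vx,vy,ωz)=(-0.1250, 0.0550, 0.1167), dt=0.5 → body Δ=(-0.0633, 0.0257, 0.0583) → world pose (-0.0202, -0.1645, -0.2550)
step 4: ξ=(vx,vy,ωz)=(0.0250, -0.0750, -0.1833), dt=2.0 → body Δ=(0.0217, -0.1557, -0.3667) → world pose (-0.0385, -0.3207, -0.6217)

(-0.0385, -0.3207, -0.6217)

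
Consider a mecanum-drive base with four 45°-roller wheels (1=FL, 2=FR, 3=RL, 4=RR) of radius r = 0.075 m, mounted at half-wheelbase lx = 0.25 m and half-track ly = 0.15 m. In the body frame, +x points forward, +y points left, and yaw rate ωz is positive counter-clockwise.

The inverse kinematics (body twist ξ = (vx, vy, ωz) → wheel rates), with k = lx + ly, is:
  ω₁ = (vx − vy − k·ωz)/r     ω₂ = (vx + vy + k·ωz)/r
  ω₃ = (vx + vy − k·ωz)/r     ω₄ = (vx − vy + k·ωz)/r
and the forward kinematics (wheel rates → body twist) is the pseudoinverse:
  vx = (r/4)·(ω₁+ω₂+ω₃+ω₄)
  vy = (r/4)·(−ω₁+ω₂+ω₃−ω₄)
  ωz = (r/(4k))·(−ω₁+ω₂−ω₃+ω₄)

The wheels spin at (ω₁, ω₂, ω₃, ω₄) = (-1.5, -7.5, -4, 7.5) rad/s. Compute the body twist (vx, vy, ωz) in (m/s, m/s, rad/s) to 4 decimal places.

k = lx + ly = 0.25 + 0.15 = 0.4000
ω₁+ω₂+ω₃+ω₄ = -5.5000  →  vx = (0.075/4)·-5.5000 = -0.1031
−ω₁+ω₂+ω₃−ω₄ = -17.5000  →  vy = (0.075/4)·-17.5000 = -0.3281
−ω₁+ω₂−ω₃+ω₄ = 5.5000  →  ωz = (0.075/1.6000)·5.5000 = 0.2578

(-0.1031, -0.3281, 0.2578)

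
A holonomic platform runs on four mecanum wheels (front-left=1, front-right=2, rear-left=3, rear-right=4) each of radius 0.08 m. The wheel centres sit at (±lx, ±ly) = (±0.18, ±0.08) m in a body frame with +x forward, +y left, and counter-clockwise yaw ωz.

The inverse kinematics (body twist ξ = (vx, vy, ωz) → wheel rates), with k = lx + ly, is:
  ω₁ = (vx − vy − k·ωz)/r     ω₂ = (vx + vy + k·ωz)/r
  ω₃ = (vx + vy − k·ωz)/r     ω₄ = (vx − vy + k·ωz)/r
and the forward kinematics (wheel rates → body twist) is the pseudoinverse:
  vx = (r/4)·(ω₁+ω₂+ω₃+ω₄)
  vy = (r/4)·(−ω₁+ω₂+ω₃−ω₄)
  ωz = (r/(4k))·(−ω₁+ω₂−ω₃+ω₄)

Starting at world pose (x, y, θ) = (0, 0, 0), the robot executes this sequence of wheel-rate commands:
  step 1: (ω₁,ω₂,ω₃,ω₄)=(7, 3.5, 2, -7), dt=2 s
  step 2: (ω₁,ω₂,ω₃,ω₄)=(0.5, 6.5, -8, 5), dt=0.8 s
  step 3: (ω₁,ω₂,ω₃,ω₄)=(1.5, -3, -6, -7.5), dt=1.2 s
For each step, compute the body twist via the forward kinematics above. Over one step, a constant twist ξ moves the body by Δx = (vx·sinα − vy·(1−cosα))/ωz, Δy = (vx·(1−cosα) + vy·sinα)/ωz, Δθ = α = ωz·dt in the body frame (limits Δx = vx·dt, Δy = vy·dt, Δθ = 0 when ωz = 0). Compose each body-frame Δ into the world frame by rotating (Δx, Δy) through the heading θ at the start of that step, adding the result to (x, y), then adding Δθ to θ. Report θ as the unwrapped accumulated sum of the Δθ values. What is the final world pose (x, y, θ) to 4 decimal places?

(-0.0714, 0.1387, -1.3077)

step 1: ξ=(vx,vy,ωz)=(0.1100, 0.1100, -0.9615), dt=2.0 → body Δ=(0.2612, -0.0465, -1.9231) → world pose (0.2612, -0.0465, -1.9231)
step 2: ξ=(vx,vy,ωz)=(0.0800, -0.1400, 1.4615), dt=0.8 → body Δ=(0.1087, -0.0548, 1.1692) → world pose (0.1723, -0.1296, -0.7538)
step 3: ξ=(vx,vy,ωz)=(-0.3000, -0.0600, -0.4615), dt=1.2 → body Δ=(-0.3613, 0.0288, -0.5538) → world pose (-0.0714, 0.1387, -1.3077)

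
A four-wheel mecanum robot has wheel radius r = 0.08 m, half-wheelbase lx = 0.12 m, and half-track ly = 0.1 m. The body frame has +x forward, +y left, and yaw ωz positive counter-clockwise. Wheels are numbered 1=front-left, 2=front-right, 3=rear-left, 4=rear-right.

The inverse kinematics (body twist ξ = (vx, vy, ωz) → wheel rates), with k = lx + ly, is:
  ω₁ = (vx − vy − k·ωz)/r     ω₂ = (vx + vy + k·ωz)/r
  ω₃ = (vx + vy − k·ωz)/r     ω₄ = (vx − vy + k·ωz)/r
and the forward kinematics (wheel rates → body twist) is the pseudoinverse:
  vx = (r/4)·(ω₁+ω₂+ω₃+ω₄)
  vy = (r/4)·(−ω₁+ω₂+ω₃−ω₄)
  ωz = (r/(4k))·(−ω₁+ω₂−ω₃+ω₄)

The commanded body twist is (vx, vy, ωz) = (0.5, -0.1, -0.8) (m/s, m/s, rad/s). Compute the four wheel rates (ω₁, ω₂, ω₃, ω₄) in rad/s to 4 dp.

k = lx + ly = 0.12 + 0.1 = 0.2200;  k·ωz = 0.2200·-0.8 = -0.1760
ω₁ (FL) = (vx − vy − k·ωz)/r = 0.7760/0.08 = 9.7000
ω₂ (FR) = (vx + vy + k·ωz)/r = 0.2240/0.08 = 2.8000
ω₃ (RL) = (vx + vy − k·ωz)/r = 0.5760/0.08 = 7.2000
ω₄ (RR) = (vx − vy + k·ωz)/r = 0.4240/0.08 = 5.3000

(9.7000, 2.8000, 7.2000, 5.3000)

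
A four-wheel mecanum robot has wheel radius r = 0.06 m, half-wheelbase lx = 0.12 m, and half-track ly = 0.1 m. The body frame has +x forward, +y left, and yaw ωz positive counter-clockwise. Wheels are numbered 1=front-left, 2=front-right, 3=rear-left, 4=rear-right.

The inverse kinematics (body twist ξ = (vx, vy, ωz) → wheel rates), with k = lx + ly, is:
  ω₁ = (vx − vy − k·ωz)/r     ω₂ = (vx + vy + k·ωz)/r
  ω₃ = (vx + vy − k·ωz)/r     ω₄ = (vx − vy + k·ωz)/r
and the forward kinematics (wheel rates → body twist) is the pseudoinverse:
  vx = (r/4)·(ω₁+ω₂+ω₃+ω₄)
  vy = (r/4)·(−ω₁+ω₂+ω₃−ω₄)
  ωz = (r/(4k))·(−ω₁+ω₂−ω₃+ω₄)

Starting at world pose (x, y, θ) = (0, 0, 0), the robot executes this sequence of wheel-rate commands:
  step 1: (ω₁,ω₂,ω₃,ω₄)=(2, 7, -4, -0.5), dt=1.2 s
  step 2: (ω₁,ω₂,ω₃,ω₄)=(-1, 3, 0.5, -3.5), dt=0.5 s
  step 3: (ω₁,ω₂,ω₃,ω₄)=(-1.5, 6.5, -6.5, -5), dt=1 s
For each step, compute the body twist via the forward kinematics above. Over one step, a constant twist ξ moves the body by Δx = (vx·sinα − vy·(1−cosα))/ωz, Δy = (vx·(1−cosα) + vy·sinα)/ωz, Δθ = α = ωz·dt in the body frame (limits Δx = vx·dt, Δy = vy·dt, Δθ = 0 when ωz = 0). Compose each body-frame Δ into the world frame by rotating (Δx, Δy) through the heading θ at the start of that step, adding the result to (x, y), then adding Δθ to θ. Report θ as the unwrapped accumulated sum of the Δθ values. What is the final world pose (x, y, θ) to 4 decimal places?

step 1: ξ=(vx,vy,ωz)=(0.0675, 0.0225, 0.5795), dt=1.2 → body Δ=(0.0656, 0.0519, 0.6955) → world pose (0.0656, 0.0519, 0.6955)
step 2: ξ=(vx,vy,ωz)=(-0.0150, 0.1200, 0.0000), dt=0.5 → body Δ=(-0.0075, 0.0600, 0.0000) → world pose (0.0214, 0.0932, 0.6955)
step 3: ξ=(vx,vy,ωz)=(-0.0975, 0.0975, 0.6477), dt=1.0 → body Δ=(-0.1213, 0.0603, 0.6477) → world pose (-0.1104, 0.0618, 1.3432)

(-0.1104, 0.0618, 1.3432)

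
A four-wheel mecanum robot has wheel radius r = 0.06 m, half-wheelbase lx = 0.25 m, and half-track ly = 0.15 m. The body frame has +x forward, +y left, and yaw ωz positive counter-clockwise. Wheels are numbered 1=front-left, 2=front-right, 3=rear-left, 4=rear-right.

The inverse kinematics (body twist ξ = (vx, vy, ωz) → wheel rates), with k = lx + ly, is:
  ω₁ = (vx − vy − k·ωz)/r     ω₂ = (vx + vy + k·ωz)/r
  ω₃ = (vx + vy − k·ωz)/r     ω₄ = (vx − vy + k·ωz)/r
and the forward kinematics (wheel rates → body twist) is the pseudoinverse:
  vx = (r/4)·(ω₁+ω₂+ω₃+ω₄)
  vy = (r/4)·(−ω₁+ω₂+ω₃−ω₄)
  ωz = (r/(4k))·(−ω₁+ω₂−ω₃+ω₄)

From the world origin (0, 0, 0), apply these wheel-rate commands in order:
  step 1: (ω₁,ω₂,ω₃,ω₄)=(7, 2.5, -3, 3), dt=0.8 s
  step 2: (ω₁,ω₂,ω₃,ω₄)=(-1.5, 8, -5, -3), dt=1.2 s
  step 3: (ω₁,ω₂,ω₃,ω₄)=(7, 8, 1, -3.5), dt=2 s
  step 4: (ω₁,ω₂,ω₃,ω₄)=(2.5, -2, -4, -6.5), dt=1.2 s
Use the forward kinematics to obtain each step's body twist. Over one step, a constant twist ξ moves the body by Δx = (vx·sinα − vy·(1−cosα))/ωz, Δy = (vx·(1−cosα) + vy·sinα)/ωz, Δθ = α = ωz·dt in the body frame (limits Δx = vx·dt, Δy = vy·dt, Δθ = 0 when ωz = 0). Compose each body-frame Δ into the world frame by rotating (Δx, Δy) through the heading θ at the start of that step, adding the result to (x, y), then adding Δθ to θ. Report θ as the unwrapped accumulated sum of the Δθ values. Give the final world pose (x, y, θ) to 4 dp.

step 1: ξ=(vx,vy,ωz)=(0.1425, -0.1575, 0.0562), dt=0.8 → body Δ=(0.1168, -0.1234, 0.0450) → world pose (0.1168, -0.1234, 0.0450)
step 2: ξ=(vx,vy,ωz)=(-0.0225, 0.1125, 0.4313), dt=1.2 → body Δ=(-0.0600, 0.1222, 0.5175) → world pose (0.0514, -0.0040, 0.5625)
step 3: ξ=(vx,vy,ωz)=(0.1875, 0.0825, -0.1313), dt=2.0 → body Δ=(0.3922, 0.1142, -0.2625) → world pose (0.3223, 0.3018, 0.3000)
step 4: ξ=(vx,vy,ωz)=(-0.1500, -0.0300, -0.2625), dt=1.2 → body Δ=(-0.1827, -0.0073, -0.3150) → world pose (0.1500, 0.2408, -0.0150)

(0.1500, 0.2408, -0.0150)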